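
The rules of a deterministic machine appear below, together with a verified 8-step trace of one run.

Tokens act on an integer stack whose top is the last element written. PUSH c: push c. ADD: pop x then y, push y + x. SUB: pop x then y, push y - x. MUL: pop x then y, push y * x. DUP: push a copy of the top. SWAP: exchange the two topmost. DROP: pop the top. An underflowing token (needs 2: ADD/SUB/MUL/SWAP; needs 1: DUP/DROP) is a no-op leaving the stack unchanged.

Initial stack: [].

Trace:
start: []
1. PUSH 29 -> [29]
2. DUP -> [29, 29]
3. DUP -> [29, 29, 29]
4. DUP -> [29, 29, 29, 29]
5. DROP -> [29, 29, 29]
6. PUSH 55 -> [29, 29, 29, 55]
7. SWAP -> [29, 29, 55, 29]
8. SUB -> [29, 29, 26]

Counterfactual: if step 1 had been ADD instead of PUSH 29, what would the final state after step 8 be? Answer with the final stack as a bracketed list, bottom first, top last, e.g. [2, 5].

[55]

(re-executing from step 1 with the substitution; state before step 1: [])
1. ADD -> []
2. DUP -> []
3. DUP -> []
4. DUP -> []
5. DROP -> []
6. PUSH 55 -> [55]
7. SWAP -> [55]
8. SUB -> [55]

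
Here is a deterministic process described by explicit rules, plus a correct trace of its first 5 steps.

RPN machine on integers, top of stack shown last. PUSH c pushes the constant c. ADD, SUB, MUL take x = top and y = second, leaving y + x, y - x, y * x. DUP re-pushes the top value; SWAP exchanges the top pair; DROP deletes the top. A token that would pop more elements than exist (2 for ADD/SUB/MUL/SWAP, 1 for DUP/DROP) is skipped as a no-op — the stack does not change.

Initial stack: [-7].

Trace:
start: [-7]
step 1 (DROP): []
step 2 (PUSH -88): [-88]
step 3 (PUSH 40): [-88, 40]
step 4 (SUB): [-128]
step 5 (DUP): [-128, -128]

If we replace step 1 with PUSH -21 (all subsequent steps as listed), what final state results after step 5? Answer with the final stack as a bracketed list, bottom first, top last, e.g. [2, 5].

(re-executing from step 1 with the substitution; state before step 1: [-7])
step 1 (PUSH -21): [-7, -21]
step 2 (PUSH -88): [-7, -21, -88]
step 3 (PUSH 40): [-7, -21, -88, 40]
step 4 (SUB): [-7, -21, -128]
step 5 (DUP): [-7, -21, -128, -128]

[-7, -21, -128, -128]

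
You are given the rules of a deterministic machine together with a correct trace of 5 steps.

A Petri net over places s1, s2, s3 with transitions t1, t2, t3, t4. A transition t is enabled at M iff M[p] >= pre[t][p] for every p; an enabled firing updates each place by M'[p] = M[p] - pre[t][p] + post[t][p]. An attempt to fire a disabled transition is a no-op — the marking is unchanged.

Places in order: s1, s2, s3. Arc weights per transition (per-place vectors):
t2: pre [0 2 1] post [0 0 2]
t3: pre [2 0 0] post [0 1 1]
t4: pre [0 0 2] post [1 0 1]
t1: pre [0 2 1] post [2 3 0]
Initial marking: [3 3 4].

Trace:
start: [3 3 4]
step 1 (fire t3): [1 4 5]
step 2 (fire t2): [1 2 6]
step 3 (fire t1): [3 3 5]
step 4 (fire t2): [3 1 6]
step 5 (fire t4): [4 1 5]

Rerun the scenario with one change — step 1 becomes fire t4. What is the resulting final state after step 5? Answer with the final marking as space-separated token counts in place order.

(re-executing from step 1 with the substitution; state before step 1: [3 3 4])
step 1 (fire t4): [4 3 3]
step 2 (fire t2): [4 1 4]
step 3 (fire t1): [4 1 4]
step 4 (fire t2): [4 1 4]
step 5 (fire t4): [5 1 3]

5 1 3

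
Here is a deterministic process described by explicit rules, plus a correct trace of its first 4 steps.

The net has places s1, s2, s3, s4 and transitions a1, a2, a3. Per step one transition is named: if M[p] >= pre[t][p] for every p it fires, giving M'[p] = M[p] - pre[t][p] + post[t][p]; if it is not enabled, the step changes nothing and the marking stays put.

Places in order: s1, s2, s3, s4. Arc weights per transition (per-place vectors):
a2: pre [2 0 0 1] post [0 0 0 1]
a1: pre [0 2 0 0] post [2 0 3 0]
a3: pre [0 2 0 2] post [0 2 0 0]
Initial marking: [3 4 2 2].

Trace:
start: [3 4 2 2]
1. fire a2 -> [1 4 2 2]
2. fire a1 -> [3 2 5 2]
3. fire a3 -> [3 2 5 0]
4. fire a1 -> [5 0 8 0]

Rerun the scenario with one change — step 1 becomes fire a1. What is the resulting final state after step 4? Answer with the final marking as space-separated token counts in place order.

(re-executing from step 1 with the substitution; state before step 1: [3 4 2 2])
1. fire a1 -> [5 2 5 2]
2. fire a1 -> [7 0 8 2]
3. fire a3 -> [7 0 8 2]
4. fire a1 -> [7 0 8 2]

7 0 8 2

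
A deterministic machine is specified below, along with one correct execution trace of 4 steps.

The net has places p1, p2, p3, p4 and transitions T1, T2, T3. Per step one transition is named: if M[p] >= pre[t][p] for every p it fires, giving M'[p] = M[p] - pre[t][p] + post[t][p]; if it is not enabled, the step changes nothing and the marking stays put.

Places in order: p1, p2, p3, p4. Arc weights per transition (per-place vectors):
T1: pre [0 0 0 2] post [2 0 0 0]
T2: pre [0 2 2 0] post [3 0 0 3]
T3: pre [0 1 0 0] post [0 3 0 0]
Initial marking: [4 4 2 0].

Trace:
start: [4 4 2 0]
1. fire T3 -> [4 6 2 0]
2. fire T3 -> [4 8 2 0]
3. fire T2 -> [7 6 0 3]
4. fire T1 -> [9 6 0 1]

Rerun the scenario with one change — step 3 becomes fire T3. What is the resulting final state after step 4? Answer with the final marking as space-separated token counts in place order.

4 10 2 0

(re-executing from step 3 with the substitution; state before step 3: [4 8 2 0])
3. fire T3 -> [4 10 2 0]
4. fire T1 -> [4 10 2 0]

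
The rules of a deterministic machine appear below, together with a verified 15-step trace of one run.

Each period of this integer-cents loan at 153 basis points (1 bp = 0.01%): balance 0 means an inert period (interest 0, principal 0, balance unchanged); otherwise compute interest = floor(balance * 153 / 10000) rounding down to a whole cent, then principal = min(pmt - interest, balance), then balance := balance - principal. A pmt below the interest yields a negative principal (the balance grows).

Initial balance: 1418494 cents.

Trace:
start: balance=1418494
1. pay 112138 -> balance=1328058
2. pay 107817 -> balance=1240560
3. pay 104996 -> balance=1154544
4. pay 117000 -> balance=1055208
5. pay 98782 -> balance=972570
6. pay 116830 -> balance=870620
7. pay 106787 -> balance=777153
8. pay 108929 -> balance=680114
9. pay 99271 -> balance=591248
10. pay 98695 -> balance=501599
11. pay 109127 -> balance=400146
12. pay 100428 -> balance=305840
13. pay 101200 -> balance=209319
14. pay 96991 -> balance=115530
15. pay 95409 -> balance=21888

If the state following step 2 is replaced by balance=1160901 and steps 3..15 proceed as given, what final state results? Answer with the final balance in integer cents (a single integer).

0

state after step 2 := balance=1160901
3. pay 104996 -> balance=1073666
4. pay 117000 -> balance=973093
5. pay 98782 -> balance=889199
6. pay 116830 -> balance=785973
7. pay 106787 -> balance=691211
8. pay 108929 -> balance=592857
9. pay 99271 -> balance=502656
10. pay 98695 -> balance=411651
11. pay 109127 -> balance=308822
12. pay 100428 -> balance=213118
13. pay 101200 -> balance=115178
14. pay 96991 -> balance=19949
15. pay 95409 -> balance=0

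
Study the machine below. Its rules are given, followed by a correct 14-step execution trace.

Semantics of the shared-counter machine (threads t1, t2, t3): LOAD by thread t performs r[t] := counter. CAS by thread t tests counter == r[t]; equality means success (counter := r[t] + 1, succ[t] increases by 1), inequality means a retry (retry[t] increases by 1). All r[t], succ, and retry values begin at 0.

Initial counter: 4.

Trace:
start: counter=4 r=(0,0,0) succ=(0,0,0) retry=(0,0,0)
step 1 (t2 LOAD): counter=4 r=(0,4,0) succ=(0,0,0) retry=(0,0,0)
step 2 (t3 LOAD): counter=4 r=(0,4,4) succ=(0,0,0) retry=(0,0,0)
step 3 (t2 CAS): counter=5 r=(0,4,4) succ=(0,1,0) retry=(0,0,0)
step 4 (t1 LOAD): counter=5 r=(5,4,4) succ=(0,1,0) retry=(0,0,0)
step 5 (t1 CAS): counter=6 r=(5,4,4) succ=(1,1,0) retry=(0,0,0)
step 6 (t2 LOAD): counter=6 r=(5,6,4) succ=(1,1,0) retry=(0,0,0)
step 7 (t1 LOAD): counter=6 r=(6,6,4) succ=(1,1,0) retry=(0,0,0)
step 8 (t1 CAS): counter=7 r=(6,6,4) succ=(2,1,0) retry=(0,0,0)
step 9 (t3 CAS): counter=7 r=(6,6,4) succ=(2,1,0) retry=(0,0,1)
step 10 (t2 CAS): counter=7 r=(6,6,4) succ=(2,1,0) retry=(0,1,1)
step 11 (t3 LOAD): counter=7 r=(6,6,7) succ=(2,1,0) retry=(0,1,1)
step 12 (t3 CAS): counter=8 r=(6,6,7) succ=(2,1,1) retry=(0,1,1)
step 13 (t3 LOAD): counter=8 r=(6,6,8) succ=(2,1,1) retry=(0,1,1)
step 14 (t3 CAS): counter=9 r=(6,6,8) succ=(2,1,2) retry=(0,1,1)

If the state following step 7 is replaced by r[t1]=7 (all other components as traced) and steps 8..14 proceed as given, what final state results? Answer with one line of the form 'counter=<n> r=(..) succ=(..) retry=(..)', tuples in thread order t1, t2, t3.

state after step 7 := counter=6 r=(7,6,4) succ=(1,1,0) retry=(0,0,0)
step 8 (t1 CAS): counter=6 r=(7,6,4) succ=(1,1,0) retry=(1,0,0)
step 9 (t3 CAS): counter=6 r=(7,6,4) succ=(1,1,0) retry=(1,0,1)
step 10 (t2 CAS): counter=7 r=(7,6,4) succ=(1,2,0) retry=(1,0,1)
step 11 (t3 LOAD): counter=7 r=(7,6,7) succ=(1,2,0) retry=(1,0,1)
step 12 (t3 CAS): counter=8 r=(7,6,7) succ=(1,2,1) retry=(1,0,1)
step 13 (t3 LOAD): counter=8 r=(7,6,8) succ=(1,2,1) retry=(1,0,1)
step 14 (t3 CAS): counter=9 r=(7,6,8) succ=(1,2,2) retry=(1,0,1)

counter=9 r=(7,6,8) succ=(1,2,2) retry=(1,0,1)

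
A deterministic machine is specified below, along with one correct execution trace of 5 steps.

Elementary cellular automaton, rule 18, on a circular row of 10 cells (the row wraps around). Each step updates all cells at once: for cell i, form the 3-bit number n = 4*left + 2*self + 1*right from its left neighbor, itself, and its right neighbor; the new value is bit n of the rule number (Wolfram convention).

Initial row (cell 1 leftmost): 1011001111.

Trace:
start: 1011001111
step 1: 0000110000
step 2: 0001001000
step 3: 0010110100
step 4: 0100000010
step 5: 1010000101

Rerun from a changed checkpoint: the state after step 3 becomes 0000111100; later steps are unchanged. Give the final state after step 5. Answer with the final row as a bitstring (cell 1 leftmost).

state after step 3 := 0000111100
step 4: 0001000010
step 5: 0010100101

0010100101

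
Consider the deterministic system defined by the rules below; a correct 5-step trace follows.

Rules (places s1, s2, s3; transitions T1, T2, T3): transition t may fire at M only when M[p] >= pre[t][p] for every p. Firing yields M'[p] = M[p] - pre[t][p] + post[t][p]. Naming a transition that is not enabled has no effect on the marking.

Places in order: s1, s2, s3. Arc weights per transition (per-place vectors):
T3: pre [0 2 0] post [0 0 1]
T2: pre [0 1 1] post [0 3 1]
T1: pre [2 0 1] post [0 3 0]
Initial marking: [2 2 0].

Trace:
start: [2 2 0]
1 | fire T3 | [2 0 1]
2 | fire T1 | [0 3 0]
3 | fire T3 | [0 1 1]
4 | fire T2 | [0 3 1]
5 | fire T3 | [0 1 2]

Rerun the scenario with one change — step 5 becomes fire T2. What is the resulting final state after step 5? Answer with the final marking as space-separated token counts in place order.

(re-executing from step 5 with the substitution; state before step 5: [0 3 1])
5 | fire T2 | [0 5 1]

0 5 1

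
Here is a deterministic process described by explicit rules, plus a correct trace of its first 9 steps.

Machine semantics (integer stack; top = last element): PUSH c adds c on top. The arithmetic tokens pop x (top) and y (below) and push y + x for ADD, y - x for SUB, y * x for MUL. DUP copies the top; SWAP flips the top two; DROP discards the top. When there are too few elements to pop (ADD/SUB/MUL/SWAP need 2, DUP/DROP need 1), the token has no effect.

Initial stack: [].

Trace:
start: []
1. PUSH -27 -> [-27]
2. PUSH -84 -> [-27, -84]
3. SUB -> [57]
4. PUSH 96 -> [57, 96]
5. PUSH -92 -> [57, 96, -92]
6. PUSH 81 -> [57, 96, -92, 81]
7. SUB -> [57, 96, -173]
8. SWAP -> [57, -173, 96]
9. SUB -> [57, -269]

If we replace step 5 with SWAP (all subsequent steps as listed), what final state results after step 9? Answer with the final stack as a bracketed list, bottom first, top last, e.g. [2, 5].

[-120]

(re-executing from step 5 with the substitution; state before step 5: [57, 96])
5. SWAP -> [96, 57]
6. PUSH 81 -> [96, 57, 81]
7. SUB -> [96, -24]
8. SWAP -> [-24, 96]
9. SUB -> [-120]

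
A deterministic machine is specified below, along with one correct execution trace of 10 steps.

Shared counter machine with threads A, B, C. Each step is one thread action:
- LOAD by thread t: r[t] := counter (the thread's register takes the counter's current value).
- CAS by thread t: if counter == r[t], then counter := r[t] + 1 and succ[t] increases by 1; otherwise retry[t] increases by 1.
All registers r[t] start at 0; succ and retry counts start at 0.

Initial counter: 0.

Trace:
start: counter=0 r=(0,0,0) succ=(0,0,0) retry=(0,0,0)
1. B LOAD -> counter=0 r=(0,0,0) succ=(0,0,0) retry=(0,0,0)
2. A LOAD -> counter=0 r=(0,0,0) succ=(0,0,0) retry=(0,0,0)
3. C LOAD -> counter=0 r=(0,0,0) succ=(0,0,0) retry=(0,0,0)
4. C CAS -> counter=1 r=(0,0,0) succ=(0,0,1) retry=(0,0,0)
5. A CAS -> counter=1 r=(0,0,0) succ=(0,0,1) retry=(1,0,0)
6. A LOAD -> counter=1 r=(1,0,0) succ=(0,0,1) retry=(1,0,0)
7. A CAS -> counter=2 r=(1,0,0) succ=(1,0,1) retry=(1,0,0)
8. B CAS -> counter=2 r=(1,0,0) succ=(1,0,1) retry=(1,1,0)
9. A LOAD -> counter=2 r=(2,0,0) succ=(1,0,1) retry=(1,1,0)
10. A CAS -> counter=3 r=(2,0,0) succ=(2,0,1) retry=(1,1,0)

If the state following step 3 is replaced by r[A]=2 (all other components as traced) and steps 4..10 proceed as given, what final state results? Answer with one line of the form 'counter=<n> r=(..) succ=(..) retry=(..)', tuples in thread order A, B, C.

state after step 3 := counter=0 r=(2,0,0) succ=(0,0,0) retry=(0,0,0)
4. C CAS -> counter=1 r=(2,0,0) succ=(0,0,1) retry=(0,0,0)
5. A CAS -> counter=1 r=(2,0,0) succ=(0,0,1) retry=(1,0,0)
6. A LOAD -> counter=1 r=(1,0,0) succ=(0,0,1) retry=(1,0,0)
7. A CAS -> counter=2 r=(1,0,0) succ=(1,0,1) retry=(1,0,0)
8. B CAS -> counter=2 r=(1,0,0) succ=(1,0,1) retry=(1,1,0)
9. A LOAD -> counter=2 r=(2,0,0) succ=(1,0,1) retry=(1,1,0)
10. A CAS -> counter=3 r=(2,0,0) succ=(2,0,1) retry=(1,1,0)

counter=3 r=(2,0,0) succ=(2,0,1) retry=(1,1,0)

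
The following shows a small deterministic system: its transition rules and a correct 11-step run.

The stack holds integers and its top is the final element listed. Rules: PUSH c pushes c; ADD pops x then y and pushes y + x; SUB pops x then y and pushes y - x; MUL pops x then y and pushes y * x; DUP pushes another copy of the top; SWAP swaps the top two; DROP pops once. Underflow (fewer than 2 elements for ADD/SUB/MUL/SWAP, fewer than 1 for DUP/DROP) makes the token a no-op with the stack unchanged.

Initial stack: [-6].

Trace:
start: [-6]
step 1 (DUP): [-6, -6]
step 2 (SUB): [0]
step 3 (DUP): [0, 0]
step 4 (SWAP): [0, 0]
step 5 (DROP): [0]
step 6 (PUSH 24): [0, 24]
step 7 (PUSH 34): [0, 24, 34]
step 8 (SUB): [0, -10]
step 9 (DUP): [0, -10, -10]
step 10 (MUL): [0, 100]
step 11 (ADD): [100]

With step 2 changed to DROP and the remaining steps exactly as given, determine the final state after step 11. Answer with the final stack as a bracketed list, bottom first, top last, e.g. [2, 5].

(re-executing from step 2 with the substitution; state before step 2: [-6, -6])
step 2 (DROP): [-6]
step 3 (DUP): [-6, -6]
step 4 (SWAP): [-6, -6]
step 5 (DROP): [-6]
step 6 (PUSH 24): [-6, 24]
step 7 (PUSH 34): [-6, 24, 34]
step 8 (SUB): [-6, -10]
step 9 (DUP): [-6, -10, -10]
step 10 (MUL): [-6, 100]
step 11 (ADD): [94]

[94]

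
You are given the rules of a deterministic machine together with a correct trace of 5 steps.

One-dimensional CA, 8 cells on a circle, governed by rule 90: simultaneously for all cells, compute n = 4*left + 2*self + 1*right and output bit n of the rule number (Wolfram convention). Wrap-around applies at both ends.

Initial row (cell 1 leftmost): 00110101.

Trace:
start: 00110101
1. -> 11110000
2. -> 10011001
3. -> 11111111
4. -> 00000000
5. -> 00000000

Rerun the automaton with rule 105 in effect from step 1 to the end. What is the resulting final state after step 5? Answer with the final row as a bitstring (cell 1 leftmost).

(re-executing steps 1..5 under rule 105; state before step 1: 00110101)
1. -> 00111010
2. -> 10101100
3. -> 01011100
4. -> 00110101
5. -> 00111010

00111010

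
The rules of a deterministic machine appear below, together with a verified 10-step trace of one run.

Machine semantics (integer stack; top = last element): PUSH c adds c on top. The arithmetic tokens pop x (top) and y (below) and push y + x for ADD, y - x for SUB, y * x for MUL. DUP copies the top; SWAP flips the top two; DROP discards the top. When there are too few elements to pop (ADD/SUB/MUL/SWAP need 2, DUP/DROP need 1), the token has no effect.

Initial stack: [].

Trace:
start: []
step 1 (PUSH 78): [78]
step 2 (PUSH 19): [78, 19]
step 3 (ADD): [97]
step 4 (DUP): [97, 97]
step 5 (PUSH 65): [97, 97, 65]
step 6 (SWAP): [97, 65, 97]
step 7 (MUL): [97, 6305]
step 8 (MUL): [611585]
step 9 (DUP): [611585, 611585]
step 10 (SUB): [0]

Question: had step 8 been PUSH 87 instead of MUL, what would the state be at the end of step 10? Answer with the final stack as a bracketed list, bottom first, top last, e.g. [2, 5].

[97, 6305, 0]

(re-executing from step 8 with the substitution; state before step 8: [97, 6305])
step 8 (PUSH 87): [97, 6305, 87]
step 9 (DUP): [97, 6305, 87, 87]
step 10 (SUB): [97, 6305, 0]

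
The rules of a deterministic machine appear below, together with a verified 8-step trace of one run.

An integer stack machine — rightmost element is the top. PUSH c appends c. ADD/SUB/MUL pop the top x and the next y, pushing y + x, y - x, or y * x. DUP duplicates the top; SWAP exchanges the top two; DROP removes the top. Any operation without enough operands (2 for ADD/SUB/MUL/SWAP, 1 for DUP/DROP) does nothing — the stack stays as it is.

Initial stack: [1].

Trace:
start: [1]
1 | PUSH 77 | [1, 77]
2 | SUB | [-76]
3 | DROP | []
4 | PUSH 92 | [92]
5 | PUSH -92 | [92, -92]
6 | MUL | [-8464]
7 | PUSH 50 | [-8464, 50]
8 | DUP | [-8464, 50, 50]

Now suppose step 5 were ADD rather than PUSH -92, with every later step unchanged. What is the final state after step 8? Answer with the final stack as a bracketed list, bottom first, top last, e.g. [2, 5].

[92, 50, 50]

(re-executing from step 5 with the substitution; state before step 5: [92])
5 | ADD | [92]
6 | MUL | [92]
7 | PUSH 50 | [92, 50]
8 | DUP | [92, 50, 50]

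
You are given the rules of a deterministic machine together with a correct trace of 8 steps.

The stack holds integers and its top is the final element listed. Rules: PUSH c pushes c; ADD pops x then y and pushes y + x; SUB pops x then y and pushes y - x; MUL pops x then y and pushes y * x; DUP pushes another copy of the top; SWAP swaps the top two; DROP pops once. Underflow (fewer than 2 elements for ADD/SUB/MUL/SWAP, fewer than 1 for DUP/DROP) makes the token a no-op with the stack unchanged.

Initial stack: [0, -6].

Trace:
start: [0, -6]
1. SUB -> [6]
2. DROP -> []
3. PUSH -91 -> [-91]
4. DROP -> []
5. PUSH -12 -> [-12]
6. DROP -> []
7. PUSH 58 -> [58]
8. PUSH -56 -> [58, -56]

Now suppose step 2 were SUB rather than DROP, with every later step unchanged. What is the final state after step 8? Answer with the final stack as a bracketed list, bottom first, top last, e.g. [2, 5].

(re-executing from step 2 with the substitution; state before step 2: [6])
2. SUB -> [6]
3. PUSH -91 -> [6, -91]
4. DROP -> [6]
5. PUSH -12 -> [6, -12]
6. DROP -> [6]
7. PUSH 58 -> [6, 58]
8. PUSH -56 -> [6, 58, -56]

[6, 58, -56]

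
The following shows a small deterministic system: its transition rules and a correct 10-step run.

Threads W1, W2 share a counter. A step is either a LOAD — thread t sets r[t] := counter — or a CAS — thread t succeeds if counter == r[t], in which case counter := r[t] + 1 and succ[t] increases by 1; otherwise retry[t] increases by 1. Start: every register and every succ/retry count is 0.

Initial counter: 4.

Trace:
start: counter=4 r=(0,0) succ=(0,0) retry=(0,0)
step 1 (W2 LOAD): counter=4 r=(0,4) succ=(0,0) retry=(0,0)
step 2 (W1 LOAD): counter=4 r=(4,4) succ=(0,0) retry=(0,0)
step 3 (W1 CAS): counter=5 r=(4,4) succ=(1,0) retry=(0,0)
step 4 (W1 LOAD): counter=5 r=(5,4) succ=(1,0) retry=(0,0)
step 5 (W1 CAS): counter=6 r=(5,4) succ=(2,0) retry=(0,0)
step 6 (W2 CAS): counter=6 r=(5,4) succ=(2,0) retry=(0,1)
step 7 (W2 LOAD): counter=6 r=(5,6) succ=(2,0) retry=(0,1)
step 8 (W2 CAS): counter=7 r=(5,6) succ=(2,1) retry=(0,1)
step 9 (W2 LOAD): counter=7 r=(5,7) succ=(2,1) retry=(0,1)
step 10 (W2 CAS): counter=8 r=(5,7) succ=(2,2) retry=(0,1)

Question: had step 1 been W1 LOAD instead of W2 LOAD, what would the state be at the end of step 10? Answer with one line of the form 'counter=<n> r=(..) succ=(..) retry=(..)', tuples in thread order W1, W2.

counter=8 r=(5,7) succ=(2,2) retry=(0,1)

(re-executing from step 1 with the substitution; state before step 1: counter=4 r=(0,0) succ=(0,0) retry=(0,0))
step 1 (W1 LOAD): counter=4 r=(4,0) succ=(0,0) retry=(0,0)
step 2 (W1 LOAD): counter=4 r=(4,0) succ=(0,0) retry=(0,0)
step 3 (W1 CAS): counter=5 r=(4,0) succ=(1,0) retry=(0,0)
step 4 (W1 LOAD): counter=5 r=(5,0) succ=(1,0) retry=(0,0)
step 5 (W1 CAS): counter=6 r=(5,0) succ=(2,0) retry=(0,0)
step 6 (W2 CAS): counter=6 r=(5,0) succ=(2,0) retry=(0,1)
step 7 (W2 LOAD): counter=6 r=(5,6) succ=(2,0) retry=(0,1)
step 8 (W2 CAS): counter=7 r=(5,6) succ=(2,1) retry=(0,1)
step 9 (W2 LOAD): counter=7 r=(5,7) succ=(2,1) retry=(0,1)
step 10 (W2 CAS): counter=8 r=(5,7) succ=(2,2) retry=(0,1)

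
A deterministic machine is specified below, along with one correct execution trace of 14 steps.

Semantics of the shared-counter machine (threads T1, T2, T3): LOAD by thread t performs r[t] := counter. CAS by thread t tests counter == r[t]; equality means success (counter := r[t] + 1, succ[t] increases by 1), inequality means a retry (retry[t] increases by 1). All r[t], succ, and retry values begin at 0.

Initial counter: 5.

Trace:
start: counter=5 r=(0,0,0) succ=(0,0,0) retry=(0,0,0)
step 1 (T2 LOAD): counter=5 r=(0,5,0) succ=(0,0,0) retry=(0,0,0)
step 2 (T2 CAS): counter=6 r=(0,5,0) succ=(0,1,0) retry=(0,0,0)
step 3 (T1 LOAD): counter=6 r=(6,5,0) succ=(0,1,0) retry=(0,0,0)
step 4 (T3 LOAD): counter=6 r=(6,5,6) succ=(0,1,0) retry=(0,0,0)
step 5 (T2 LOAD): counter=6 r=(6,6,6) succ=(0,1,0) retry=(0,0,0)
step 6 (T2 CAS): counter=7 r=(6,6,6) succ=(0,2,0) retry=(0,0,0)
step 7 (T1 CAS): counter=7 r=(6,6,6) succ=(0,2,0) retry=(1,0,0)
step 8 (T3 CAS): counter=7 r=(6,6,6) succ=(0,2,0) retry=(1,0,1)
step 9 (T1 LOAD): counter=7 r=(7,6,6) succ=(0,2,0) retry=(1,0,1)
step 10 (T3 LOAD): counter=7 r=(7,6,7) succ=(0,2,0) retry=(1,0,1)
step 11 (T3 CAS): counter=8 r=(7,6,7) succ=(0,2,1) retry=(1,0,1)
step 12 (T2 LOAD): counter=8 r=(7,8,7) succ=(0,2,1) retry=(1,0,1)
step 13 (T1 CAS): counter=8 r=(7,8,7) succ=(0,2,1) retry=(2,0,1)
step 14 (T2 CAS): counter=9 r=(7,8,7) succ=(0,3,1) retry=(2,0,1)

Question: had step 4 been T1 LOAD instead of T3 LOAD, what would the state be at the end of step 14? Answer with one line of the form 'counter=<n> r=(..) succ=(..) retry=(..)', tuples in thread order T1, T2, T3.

(re-executing from step 4 with the substitution; state before step 4: counter=6 r=(6,5,0) succ=(0,1,0) retry=(0,0,0))
step 4 (T1 LOAD): counter=6 r=(6,5,0) succ=(0,1,0) retry=(0,0,0)
step 5 (T2 LOAD): counter=6 r=(6,6,0) succ=(0,1,0) retry=(0,0,0)
step 6 (T2 CAS): counter=7 r=(6,6,0) succ=(0,2,0) retry=(0,0,0)
step 7 (T1 CAS): counter=7 r=(6,6,0) succ=(0,2,0) retry=(1,0,0)
step 8 (T3 CAS): counter=7 r=(6,6,0) succ=(0,2,0) retry=(1,0,1)
step 9 (T1 LOAD): counter=7 r=(7,6,0) succ=(0,2,0) retry=(1,0,1)
step 10 (T3 LOAD): counter=7 r=(7,6,7) succ=(0,2,0) retry=(1,0,1)
step 11 (T3 CAS): counter=8 r=(7,6,7) succ=(0,2,1) retry=(1,0,1)
step 12 (T2 LOAD): counter=8 r=(7,8,7) succ=(0,2,1) retry=(1,0,1)
step 13 (T1 CAS): counter=8 r=(7,8,7) succ=(0,2,1) retry=(2,0,1)
step 14 (T2 CAS): counter=9 r=(7,8,7) succ=(0,3,1) retry=(2,0,1)

counter=9 r=(7,8,7) succ=(0,3,1) retry=(2,0,1)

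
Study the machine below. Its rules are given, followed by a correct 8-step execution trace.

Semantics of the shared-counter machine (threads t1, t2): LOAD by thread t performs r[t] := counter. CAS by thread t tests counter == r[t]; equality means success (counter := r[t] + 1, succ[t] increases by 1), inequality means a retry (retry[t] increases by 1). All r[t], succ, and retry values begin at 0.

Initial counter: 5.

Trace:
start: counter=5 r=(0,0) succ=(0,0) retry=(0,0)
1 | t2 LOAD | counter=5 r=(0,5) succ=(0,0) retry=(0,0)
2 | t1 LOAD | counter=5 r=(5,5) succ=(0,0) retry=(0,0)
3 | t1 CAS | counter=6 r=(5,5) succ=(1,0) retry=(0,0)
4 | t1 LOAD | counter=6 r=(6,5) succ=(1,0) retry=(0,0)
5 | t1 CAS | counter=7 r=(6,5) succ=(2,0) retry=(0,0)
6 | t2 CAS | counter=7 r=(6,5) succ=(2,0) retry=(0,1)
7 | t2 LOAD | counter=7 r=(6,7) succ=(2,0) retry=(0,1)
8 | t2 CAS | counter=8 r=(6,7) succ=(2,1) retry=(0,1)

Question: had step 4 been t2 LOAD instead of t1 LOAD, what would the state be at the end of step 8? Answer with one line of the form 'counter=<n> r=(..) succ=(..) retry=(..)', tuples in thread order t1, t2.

counter=8 r=(5,7) succ=(1,2) retry=(1,0)

(re-executing from step 4 with the substitution; state before step 4: counter=6 r=(5,5) succ=(1,0) retry=(0,0))
4 | t2 LOAD | counter=6 r=(5,6) succ=(1,0) retry=(0,0)
5 | t1 CAS | counter=6 r=(5,6) succ=(1,0) retry=(1,0)
6 | t2 CAS | counter=7 r=(5,6) succ=(1,1) retry=(1,0)
7 | t2 LOAD | counter=7 r=(5,7) succ=(1,1) retry=(1,0)
8 | t2 CAS | counter=8 r=(5,7) succ=(1,2) retry=(1,0)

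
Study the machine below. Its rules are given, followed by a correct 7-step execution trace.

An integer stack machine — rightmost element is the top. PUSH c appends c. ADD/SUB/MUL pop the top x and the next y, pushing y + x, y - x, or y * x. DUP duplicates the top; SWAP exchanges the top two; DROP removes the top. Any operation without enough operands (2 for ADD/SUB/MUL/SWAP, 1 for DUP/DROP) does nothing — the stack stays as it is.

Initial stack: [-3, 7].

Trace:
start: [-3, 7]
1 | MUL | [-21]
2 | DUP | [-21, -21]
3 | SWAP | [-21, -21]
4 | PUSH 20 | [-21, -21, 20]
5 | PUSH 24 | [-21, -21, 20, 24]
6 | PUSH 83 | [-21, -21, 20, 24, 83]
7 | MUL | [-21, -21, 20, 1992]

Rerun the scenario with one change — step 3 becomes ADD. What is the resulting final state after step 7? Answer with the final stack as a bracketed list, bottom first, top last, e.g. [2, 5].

[-42, 20, 1992]

(re-executing from step 3 with the substitution; state before step 3: [-21, -21])
3 | ADD | [-42]
4 | PUSH 20 | [-42, 20]
5 | PUSH 24 | [-42, 20, 24]
6 | PUSH 83 | [-42, 20, 24, 83]
7 | MUL | [-42, 20, 1992]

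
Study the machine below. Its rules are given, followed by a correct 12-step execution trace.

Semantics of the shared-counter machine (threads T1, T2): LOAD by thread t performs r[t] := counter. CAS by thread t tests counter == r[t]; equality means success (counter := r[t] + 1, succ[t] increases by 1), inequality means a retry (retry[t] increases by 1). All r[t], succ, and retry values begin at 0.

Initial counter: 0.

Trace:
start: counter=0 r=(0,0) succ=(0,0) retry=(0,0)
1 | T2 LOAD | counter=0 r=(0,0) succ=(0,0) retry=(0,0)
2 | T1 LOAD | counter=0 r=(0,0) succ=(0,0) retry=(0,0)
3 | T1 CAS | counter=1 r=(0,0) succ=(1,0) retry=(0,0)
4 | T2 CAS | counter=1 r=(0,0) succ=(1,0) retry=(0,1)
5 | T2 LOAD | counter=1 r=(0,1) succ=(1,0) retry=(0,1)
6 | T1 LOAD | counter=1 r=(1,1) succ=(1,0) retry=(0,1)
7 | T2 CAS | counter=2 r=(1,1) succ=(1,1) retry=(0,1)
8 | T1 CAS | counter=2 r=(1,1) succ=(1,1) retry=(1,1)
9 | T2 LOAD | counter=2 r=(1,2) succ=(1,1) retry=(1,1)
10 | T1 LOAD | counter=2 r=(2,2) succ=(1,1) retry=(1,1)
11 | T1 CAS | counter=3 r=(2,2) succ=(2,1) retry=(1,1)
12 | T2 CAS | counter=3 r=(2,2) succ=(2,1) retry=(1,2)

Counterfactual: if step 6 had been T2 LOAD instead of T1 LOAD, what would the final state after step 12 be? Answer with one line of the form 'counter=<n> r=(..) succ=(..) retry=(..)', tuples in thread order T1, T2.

(re-executing from step 6 with the substitution; state before step 6: counter=1 r=(0,1) succ=(1,0) retry=(0,1))
6 | T2 LOAD | counter=1 r=(0,1) succ=(1,0) retry=(0,1)
7 | T2 CAS | counter=2 r=(0,1) succ=(1,1) retry=(0,1)
8 | T1 CAS | counter=2 r=(0,1) succ=(1,1) retry=(1,1)
9 | T2 LOAD | counter=2 r=(0,2) succ=(1,1) retry=(1,1)
10 | T1 LOAD | counter=2 r=(2,2) succ=(1,1) retry=(1,1)
11 | T1 CAS | counter=3 r=(2,2) succ=(2,1) retry=(1,1)
12 | T2 CAS | counter=3 r=(2,2) succ=(2,1) retry=(1,2)

counter=3 r=(2,2) succ=(2,1) retry=(1,2)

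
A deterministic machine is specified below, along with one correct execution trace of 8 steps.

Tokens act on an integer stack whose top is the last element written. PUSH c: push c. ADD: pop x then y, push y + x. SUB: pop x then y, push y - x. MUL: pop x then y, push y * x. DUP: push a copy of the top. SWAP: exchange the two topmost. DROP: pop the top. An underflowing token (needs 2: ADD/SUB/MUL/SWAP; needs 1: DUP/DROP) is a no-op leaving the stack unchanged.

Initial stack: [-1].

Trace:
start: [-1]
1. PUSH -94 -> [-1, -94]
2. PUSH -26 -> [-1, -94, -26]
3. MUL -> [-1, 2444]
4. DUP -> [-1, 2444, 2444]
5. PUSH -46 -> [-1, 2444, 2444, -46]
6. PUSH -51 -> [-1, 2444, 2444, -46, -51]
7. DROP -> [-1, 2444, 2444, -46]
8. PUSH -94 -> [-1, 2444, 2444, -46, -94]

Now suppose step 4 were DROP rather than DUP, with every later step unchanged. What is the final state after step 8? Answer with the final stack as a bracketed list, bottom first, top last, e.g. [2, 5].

(re-executing from step 4 with the substitution; state before step 4: [-1, 2444])
4. DROP -> [-1]
5. PUSH -46 -> [-1, -46]
6. PUSH -51 -> [-1, -46, -51]
7. DROP -> [-1, -46]
8. PUSH -94 -> [-1, -46, -94]

[-1, -46, -94]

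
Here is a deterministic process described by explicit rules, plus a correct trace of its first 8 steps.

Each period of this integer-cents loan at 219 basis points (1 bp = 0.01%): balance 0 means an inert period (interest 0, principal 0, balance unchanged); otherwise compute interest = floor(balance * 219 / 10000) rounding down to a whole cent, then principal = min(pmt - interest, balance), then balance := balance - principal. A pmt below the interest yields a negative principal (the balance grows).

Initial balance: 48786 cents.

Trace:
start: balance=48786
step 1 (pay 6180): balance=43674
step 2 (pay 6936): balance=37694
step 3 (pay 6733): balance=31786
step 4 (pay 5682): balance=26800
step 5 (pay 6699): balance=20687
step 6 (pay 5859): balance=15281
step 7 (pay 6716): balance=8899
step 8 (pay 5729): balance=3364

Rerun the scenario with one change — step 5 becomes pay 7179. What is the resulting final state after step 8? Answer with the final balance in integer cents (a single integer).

(re-executing from step 5 with the substitution; state before step 5: balance=26800)
step 5 (pay 7179): balance=20207
step 6 (pay 5859): balance=14790
step 7 (pay 6716): balance=8397
step 8 (pay 5729): balance=2851

2851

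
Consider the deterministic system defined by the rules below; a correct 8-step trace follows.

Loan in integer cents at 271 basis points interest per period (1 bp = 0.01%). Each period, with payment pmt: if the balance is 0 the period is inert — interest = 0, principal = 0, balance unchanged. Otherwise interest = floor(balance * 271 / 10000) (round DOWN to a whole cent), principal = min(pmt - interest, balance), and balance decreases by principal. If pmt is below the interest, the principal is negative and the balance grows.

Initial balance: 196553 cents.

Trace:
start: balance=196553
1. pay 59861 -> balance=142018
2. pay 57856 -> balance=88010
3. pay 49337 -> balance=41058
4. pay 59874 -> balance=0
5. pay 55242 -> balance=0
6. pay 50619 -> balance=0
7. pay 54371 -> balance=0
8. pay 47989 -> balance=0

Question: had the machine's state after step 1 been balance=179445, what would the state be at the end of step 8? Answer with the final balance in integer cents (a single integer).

state after step 1 := balance=179445
2. pay 57856 -> balance=126451
3. pay 49337 -> balance=80540
4. pay 59874 -> balance=22848
5. pay 55242 -> balance=0
6. pay 50619 -> balance=0
7. pay 54371 -> balance=0
8. pay 47989 -> balance=0

0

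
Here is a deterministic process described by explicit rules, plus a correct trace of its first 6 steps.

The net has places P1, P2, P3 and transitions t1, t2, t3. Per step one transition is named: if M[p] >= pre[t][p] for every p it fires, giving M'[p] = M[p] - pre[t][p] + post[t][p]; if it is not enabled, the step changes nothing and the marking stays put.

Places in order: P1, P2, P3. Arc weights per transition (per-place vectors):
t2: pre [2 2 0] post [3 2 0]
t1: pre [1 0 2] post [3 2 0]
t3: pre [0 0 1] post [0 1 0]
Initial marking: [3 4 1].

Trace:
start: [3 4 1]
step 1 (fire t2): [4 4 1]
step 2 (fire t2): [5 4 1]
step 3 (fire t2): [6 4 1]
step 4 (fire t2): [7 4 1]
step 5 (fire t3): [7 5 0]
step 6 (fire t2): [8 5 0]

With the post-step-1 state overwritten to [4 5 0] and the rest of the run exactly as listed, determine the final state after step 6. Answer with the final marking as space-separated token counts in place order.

state after step 1 := [4 5 0]
step 2 (fire t2): [5 5 0]
step 3 (fire t2): [6 5 0]
step 4 (fire t2): [7 5 0]
step 5 (fire t3): [7 5 0]
step 6 (fire t2): [8 5 0]

8 5 0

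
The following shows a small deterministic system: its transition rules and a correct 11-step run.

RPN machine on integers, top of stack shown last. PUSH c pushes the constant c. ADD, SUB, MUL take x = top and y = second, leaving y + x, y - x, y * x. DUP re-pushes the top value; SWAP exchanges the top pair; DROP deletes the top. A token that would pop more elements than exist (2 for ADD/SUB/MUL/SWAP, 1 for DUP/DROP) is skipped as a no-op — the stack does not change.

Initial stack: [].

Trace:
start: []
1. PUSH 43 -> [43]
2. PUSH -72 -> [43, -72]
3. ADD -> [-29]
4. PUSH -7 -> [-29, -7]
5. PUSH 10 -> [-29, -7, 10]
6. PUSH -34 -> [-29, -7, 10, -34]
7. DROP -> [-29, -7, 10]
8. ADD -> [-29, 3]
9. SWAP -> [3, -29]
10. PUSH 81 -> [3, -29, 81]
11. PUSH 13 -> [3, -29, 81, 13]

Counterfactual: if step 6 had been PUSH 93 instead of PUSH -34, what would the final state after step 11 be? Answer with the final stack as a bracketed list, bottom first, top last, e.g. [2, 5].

[3, -29, 81, 13]

(re-executing from step 6 with the substitution; state before step 6: [-29, -7, 10])
6. PUSH 93 -> [-29, -7, 10, 93]
7. DROP -> [-29, -7, 10]
8. ADD -> [-29, 3]
9. SWAP -> [3, -29]
10. PUSH 81 -> [3, -29, 81]
11. PUSH 13 -> [3, -29, 81, 13]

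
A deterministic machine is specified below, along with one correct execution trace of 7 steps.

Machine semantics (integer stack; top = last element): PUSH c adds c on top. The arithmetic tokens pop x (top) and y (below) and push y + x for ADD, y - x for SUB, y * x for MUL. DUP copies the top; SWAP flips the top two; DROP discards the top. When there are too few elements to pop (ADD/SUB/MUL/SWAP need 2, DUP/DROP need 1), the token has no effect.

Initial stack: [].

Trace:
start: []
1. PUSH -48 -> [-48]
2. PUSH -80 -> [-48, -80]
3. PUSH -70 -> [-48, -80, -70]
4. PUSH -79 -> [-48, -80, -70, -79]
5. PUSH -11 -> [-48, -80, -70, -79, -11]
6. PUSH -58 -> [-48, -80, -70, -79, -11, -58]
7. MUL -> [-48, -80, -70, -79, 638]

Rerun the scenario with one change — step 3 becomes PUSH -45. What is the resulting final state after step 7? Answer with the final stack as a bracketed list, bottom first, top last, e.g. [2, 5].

[-48, -80, -45, -79, 638]

(re-executing from step 3 with the substitution; state before step 3: [-48, -80])
3. PUSH -45 -> [-48, -80, -45]
4. PUSH -79 -> [-48, -80, -45, -79]
5. PUSH -11 -> [-48, -80, -45, -79, -11]
6. PUSH -58 -> [-48, -80, -45, -79, -11, -58]
7. MUL -> [-48, -80, -45, -79, 638]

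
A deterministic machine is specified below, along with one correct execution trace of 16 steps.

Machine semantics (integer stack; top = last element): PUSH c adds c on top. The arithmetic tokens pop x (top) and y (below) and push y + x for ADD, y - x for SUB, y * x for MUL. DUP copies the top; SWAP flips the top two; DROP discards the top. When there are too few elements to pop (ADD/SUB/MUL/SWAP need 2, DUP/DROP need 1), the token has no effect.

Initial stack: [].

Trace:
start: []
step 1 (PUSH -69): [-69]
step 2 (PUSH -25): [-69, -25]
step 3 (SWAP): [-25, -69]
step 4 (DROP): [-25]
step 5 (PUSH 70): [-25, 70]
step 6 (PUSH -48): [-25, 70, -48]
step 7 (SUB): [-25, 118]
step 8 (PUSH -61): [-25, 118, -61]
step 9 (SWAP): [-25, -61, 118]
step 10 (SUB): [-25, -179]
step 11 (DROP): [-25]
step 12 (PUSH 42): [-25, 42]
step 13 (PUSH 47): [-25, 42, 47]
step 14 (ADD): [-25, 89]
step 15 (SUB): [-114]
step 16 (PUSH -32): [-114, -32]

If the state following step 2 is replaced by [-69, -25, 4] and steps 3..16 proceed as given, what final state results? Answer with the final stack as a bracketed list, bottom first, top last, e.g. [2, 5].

state after step 2 := [-69, -25, 4]
step 3 (SWAP): [-69, 4, -25]
step 4 (DROP): [-69, 4]
step 5 (PUSH 70): [-69, 4, 70]
step 6 (PUSH -48): [-69, 4, 70, -48]
step 7 (SUB): [-69, 4, 118]
step 8 (PUSH -61): [-69, 4, 118, -61]
step 9 (SWAP): [-69, 4, -61, 118]
step 10 (SUB): [-69, 4, -179]
step 11 (DROP): [-69, 4]
step 12 (PUSH 42): [-69, 4, 42]
step 13 (PUSH 47): [-69, 4, 42, 47]
step 14 (ADD): [-69, 4, 89]
step 15 (SUB): [-69, -85]
step 16 (PUSH -32): [-69, -85, -32]

[-69, -85, -32]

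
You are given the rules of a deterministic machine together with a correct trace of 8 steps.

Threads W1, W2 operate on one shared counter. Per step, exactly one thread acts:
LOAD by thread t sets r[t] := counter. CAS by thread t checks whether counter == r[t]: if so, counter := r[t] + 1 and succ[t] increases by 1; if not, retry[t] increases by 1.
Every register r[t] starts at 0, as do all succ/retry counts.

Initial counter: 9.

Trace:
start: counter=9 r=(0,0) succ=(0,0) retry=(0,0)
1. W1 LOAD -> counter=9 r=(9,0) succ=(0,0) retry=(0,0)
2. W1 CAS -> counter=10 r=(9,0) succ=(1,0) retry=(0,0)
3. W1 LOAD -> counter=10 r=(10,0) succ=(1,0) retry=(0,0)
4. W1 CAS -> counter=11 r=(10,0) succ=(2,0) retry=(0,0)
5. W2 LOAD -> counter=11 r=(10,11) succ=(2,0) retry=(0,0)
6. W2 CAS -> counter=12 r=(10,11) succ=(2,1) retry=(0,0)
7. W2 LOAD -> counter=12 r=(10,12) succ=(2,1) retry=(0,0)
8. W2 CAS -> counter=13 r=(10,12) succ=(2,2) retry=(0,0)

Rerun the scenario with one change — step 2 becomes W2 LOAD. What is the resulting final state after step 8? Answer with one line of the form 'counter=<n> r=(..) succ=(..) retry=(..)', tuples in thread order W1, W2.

(re-executing from step 2 with the substitution; state before step 2: counter=9 r=(9,0) succ=(0,0) retry=(0,0))
2. W2 LOAD -> counter=9 r=(9,9) succ=(0,0) retry=(0,0)
3. W1 LOAD -> counter=9 r=(9,9) succ=(0,0) retry=(0,0)
4. W1 CAS -> counter=10 r=(9,9) succ=(1,0) retry=(0,0)
5. W2 LOAD -> counter=10 r=(9,10) succ=(1,0) retry=(0,0)
6. W2 CAS -> counter=11 r=(9,10) succ=(1,1) retry=(0,0)
7. W2 LOAD -> counter=11 r=(9,11) succ=(1,1) retry=(0,0)
8. W2 CAS -> counter=12 r=(9,11) succ=(1,2) retry=(0,0)

counter=12 r=(9,11) succ=(1,2) retry=(0,0)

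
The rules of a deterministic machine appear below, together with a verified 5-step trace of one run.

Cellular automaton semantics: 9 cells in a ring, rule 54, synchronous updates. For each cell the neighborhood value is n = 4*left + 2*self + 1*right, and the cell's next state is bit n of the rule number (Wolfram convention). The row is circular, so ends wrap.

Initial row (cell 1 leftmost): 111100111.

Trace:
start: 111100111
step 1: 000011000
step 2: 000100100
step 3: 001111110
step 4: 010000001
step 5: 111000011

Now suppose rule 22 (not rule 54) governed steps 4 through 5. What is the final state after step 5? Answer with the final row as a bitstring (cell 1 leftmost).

011000011

(re-executing steps 4..5 under rule 22; state before step 4: 001111110)
step 4: 010000001
step 5: 011000011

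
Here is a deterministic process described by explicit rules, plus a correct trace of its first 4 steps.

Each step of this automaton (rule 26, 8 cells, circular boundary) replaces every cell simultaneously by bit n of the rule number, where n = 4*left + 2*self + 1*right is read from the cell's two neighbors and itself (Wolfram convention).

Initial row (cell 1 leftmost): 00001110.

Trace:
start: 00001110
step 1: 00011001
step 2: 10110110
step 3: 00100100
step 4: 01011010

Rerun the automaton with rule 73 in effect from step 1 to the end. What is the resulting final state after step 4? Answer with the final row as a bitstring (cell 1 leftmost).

11101010

(re-executing steps 1..4 under rule 73; state before step 1: 00001110)
step 1: 11101010
step 2: 10100000
step 3: 00001110
step 4: 11101010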